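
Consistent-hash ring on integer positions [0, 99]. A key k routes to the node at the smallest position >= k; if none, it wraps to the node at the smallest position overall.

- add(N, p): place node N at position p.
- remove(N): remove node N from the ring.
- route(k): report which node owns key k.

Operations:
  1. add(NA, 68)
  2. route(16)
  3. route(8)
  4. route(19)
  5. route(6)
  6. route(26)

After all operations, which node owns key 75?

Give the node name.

Answer: NA

Derivation:
Op 1: add NA@68 -> ring=[68:NA]
Op 2: route key 16: smallest pos >= 16 is 68 -> NA
Op 3: route key 8: smallest pos >= 8 is 68 -> NA
Op 4: route key 19: smallest pos >= 19 is 68 -> NA
Op 5: route key 6: smallest pos >= 6 is 68 -> NA
Op 6: route key 26: smallest pos >= 26 is 68 -> NA
Final route key 75: none >= 75, wrap to smallest pos 68 -> NA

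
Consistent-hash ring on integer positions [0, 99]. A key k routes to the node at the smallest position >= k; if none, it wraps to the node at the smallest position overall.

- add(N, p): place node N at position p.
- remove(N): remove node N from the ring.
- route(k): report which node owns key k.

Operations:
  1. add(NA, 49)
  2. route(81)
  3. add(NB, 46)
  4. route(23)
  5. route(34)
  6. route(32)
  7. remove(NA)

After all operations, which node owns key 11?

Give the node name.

Answer: NB

Derivation:
Op 1: add NA@49 -> ring=[49:NA]
Op 2: route key 81: none >= 81, wrap to smallest pos 49 -> NA
Op 3: add NB@46 -> ring=[46:NB,49:NA]
Op 4: route key 23: smallest pos >= 23 is 46 -> NB
Op 5: route key 34: smallest pos >= 34 is 46 -> NB
Op 6: route key 32: smallest pos >= 32 is 46 -> NB
Op 7: remove NA -> ring=[46:NB]
Final route key 11: smallest pos >= 11 is 46 -> NB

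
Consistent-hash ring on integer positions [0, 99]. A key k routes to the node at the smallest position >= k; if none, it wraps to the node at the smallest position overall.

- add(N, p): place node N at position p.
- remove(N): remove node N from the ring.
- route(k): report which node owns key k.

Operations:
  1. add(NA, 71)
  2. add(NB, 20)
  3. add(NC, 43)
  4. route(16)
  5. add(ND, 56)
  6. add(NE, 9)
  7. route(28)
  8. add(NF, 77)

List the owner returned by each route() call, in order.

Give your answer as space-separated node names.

Answer: NB NC

Derivation:
Op 1: add NA@71 -> ring=[71:NA]
Op 2: add NB@20 -> ring=[20:NB,71:NA]
Op 3: add NC@43 -> ring=[20:NB,43:NC,71:NA]
Op 4: route key 16: smallest pos >= 16 is 20 -> NB
Op 5: add ND@56 -> ring=[20:NB,43:NC,56:ND,71:NA]
Op 6: add NE@9 -> ring=[9:NE,20:NB,43:NC,56:ND,71:NA]
Op 7: route key 28: smallest pos >= 28 is 43 -> NC
Op 8: add NF@77 -> ring=[9:NE,20:NB,43:NC,56:ND,71:NA,77:NF]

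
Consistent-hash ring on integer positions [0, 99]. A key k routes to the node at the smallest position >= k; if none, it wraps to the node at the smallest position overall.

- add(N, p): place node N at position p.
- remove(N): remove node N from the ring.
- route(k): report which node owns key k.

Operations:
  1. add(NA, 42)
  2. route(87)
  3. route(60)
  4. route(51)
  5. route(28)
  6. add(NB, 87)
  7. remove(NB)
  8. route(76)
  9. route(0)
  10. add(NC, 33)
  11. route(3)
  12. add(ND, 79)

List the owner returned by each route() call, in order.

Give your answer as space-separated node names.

Answer: NA NA NA NA NA NA NC

Derivation:
Op 1: add NA@42 -> ring=[42:NA]
Op 2: route key 87: none >= 87, wrap to smallest pos 42 -> NA
Op 3: route key 60: none >= 60, wrap to smallest pos 42 -> NA
Op 4: route key 51: none >= 51, wrap to smallest pos 42 -> NA
Op 5: route key 28: smallest pos >= 28 is 42 -> NA
Op 6: add NB@87 -> ring=[42:NA,87:NB]
Op 7: remove NB -> ring=[42:NA]
Op 8: route key 76: none >= 76, wrap to smallest pos 42 -> NA
Op 9: route key 0: smallest pos >= 0 is 42 -> NA
Op 10: add NC@33 -> ring=[33:NC,42:NA]
Op 11: route key 3: smallest pos >= 3 is 33 -> NC
Op 12: add ND@79 -> ring=[33:NC,42:NA,79:ND]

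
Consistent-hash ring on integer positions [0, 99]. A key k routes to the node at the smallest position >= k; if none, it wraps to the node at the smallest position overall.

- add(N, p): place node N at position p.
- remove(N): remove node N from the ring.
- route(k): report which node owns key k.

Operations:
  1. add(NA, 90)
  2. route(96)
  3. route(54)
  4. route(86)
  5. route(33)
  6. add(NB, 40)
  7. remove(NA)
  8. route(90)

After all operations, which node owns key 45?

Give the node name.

Answer: NB

Derivation:
Op 1: add NA@90 -> ring=[90:NA]
Op 2: route key 96: none >= 96, wrap to smallest pos 90 -> NA
Op 3: route key 54: smallest pos >= 54 is 90 -> NA
Op 4: route key 86: smallest pos >= 86 is 90 -> NA
Op 5: route key 33: smallest pos >= 33 is 90 -> NA
Op 6: add NB@40 -> ring=[40:NB,90:NA]
Op 7: remove NA -> ring=[40:NB]
Op 8: route key 90: none >= 90, wrap to smallest pos 40 -> NB
Final route key 45: none >= 45, wrap to smallest pos 40 -> NB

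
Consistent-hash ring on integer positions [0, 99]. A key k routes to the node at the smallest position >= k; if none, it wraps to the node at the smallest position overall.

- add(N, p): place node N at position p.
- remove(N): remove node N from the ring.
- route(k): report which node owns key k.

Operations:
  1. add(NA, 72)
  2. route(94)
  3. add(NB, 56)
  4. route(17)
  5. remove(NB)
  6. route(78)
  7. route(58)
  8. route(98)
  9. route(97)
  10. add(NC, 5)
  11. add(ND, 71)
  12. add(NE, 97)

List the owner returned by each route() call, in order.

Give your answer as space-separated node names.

Answer: NA NB NA NA NA NA

Derivation:
Op 1: add NA@72 -> ring=[72:NA]
Op 2: route key 94: none >= 94, wrap to smallest pos 72 -> NA
Op 3: add NB@56 -> ring=[56:NB,72:NA]
Op 4: route key 17: smallest pos >= 17 is 56 -> NB
Op 5: remove NB -> ring=[72:NA]
Op 6: route key 78: none >= 78, wrap to smallest pos 72 -> NA
Op 7: route key 58: smallest pos >= 58 is 72 -> NA
Op 8: route key 98: none >= 98, wrap to smallest pos 72 -> NA
Op 9: route key 97: none >= 97, wrap to smallest pos 72 -> NA
Op 10: add NC@5 -> ring=[5:NC,72:NA]
Op 11: add ND@71 -> ring=[5:NC,71:ND,72:NA]
Op 12: add NE@97 -> ring=[5:NC,71:ND,72:NA,97:NE]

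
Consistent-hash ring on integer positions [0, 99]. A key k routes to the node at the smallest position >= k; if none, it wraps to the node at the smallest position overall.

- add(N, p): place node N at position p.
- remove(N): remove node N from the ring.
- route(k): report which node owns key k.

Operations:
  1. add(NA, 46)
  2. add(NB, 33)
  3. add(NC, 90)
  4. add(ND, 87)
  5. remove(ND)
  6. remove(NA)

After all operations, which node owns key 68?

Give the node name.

Op 1: add NA@46 -> ring=[46:NA]
Op 2: add NB@33 -> ring=[33:NB,46:NA]
Op 3: add NC@90 -> ring=[33:NB,46:NA,90:NC]
Op 4: add ND@87 -> ring=[33:NB,46:NA,87:ND,90:NC]
Op 5: remove ND -> ring=[33:NB,46:NA,90:NC]
Op 6: remove NA -> ring=[33:NB,90:NC]
Final route key 68: smallest pos >= 68 is 90 -> NC

Answer: NC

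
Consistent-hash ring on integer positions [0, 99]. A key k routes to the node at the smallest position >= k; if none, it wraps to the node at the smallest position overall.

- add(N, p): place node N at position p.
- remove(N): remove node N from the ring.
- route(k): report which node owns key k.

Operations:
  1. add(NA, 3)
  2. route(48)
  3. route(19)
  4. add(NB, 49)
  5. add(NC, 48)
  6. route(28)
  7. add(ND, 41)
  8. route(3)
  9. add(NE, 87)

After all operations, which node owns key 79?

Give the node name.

Answer: NE

Derivation:
Op 1: add NA@3 -> ring=[3:NA]
Op 2: route key 48: none >= 48, wrap to smallest pos 3 -> NA
Op 3: route key 19: none >= 19, wrap to smallest pos 3 -> NA
Op 4: add NB@49 -> ring=[3:NA,49:NB]
Op 5: add NC@48 -> ring=[3:NA,48:NC,49:NB]
Op 6: route key 28: smallest pos >= 28 is 48 -> NC
Op 7: add ND@41 -> ring=[3:NA,41:ND,48:NC,49:NB]
Op 8: route key 3: smallest pos >= 3 is 3 -> NA
Op 9: add NE@87 -> ring=[3:NA,41:ND,48:NC,49:NB,87:NE]
Final route key 79: smallest pos >= 79 is 87 -> NE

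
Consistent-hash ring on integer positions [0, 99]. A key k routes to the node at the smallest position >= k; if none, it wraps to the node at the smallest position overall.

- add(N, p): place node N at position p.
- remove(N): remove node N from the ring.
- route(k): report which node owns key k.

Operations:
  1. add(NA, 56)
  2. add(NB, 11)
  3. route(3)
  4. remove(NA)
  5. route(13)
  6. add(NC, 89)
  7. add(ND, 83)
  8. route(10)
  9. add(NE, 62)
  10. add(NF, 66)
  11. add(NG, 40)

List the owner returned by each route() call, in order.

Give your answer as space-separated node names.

Op 1: add NA@56 -> ring=[56:NA]
Op 2: add NB@11 -> ring=[11:NB,56:NA]
Op 3: route key 3: smallest pos >= 3 is 11 -> NB
Op 4: remove NA -> ring=[11:NB]
Op 5: route key 13: none >= 13, wrap to smallest pos 11 -> NB
Op 6: add NC@89 -> ring=[11:NB,89:NC]
Op 7: add ND@83 -> ring=[11:NB,83:ND,89:NC]
Op 8: route key 10: smallest pos >= 10 is 11 -> NB
Op 9: add NE@62 -> ring=[11:NB,62:NE,83:ND,89:NC]
Op 10: add NF@66 -> ring=[11:NB,62:NE,66:NF,83:ND,89:NC]
Op 11: add NG@40 -> ring=[11:NB,40:NG,62:NE,66:NF,83:ND,89:NC]

Answer: NB NB NB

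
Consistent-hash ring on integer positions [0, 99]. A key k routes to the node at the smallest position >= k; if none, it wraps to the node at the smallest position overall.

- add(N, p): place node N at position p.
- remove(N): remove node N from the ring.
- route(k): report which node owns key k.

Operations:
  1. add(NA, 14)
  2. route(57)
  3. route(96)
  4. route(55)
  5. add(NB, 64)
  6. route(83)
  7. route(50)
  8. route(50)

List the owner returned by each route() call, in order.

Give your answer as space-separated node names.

Answer: NA NA NA NA NB NB

Derivation:
Op 1: add NA@14 -> ring=[14:NA]
Op 2: route key 57: none >= 57, wrap to smallest pos 14 -> NA
Op 3: route key 96: none >= 96, wrap to smallest pos 14 -> NA
Op 4: route key 55: none >= 55, wrap to smallest pos 14 -> NA
Op 5: add NB@64 -> ring=[14:NA,64:NB]
Op 6: route key 83: none >= 83, wrap to smallest pos 14 -> NA
Op 7: route key 50: smallest pos >= 50 is 64 -> NB
Op 8: route key 50: smallest pos >= 50 is 64 -> NB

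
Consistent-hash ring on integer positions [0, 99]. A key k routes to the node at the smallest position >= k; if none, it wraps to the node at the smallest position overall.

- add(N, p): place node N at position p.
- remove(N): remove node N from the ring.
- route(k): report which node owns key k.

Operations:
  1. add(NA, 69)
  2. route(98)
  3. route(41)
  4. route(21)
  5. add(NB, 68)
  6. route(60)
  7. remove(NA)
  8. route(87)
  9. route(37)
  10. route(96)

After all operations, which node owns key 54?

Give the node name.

Op 1: add NA@69 -> ring=[69:NA]
Op 2: route key 98: none >= 98, wrap to smallest pos 69 -> NA
Op 3: route key 41: smallest pos >= 41 is 69 -> NA
Op 4: route key 21: smallest pos >= 21 is 69 -> NA
Op 5: add NB@68 -> ring=[68:NB,69:NA]
Op 6: route key 60: smallest pos >= 60 is 68 -> NB
Op 7: remove NA -> ring=[68:NB]
Op 8: route key 87: none >= 87, wrap to smallest pos 68 -> NB
Op 9: route key 37: smallest pos >= 37 is 68 -> NB
Op 10: route key 96: none >= 96, wrap to smallest pos 68 -> NB
Final route key 54: smallest pos >= 54 is 68 -> NB

Answer: NB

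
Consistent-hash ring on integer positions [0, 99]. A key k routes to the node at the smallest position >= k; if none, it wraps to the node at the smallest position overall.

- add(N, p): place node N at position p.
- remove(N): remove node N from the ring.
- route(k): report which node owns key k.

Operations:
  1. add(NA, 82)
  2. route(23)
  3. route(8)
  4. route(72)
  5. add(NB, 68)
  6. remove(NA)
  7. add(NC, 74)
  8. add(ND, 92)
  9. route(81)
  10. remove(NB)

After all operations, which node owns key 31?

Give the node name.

Answer: NC

Derivation:
Op 1: add NA@82 -> ring=[82:NA]
Op 2: route key 23: smallest pos >= 23 is 82 -> NA
Op 3: route key 8: smallest pos >= 8 is 82 -> NA
Op 4: route key 72: smallest pos >= 72 is 82 -> NA
Op 5: add NB@68 -> ring=[68:NB,82:NA]
Op 6: remove NA -> ring=[68:NB]
Op 7: add NC@74 -> ring=[68:NB,74:NC]
Op 8: add ND@92 -> ring=[68:NB,74:NC,92:ND]
Op 9: route key 81: smallest pos >= 81 is 92 -> ND
Op 10: remove NB -> ring=[74:NC,92:ND]
Final route key 31: smallest pos >= 31 is 74 -> NC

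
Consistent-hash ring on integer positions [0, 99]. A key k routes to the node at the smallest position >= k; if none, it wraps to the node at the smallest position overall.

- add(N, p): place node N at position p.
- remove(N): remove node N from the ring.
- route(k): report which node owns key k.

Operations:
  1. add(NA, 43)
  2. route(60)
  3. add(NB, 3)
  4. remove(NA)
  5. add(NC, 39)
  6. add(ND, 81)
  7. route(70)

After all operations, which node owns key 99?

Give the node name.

Op 1: add NA@43 -> ring=[43:NA]
Op 2: route key 60: none >= 60, wrap to smallest pos 43 -> NA
Op 3: add NB@3 -> ring=[3:NB,43:NA]
Op 4: remove NA -> ring=[3:NB]
Op 5: add NC@39 -> ring=[3:NB,39:NC]
Op 6: add ND@81 -> ring=[3:NB,39:NC,81:ND]
Op 7: route key 70: smallest pos >= 70 is 81 -> ND
Final route key 99: none >= 99, wrap to smallest pos 3 -> NB

Answer: NB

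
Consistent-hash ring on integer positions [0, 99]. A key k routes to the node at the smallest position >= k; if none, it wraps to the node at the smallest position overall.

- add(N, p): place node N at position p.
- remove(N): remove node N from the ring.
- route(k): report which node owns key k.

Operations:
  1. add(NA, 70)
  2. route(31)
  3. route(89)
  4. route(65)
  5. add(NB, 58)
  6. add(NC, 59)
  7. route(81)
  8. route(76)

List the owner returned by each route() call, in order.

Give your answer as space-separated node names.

Answer: NA NA NA NB NB

Derivation:
Op 1: add NA@70 -> ring=[70:NA]
Op 2: route key 31: smallest pos >= 31 is 70 -> NA
Op 3: route key 89: none >= 89, wrap to smallest pos 70 -> NA
Op 4: route key 65: smallest pos >= 65 is 70 -> NA
Op 5: add NB@58 -> ring=[58:NB,70:NA]
Op 6: add NC@59 -> ring=[58:NB,59:NC,70:NA]
Op 7: route key 81: none >= 81, wrap to smallest pos 58 -> NB
Op 8: route key 76: none >= 76, wrap to smallest pos 58 -> NB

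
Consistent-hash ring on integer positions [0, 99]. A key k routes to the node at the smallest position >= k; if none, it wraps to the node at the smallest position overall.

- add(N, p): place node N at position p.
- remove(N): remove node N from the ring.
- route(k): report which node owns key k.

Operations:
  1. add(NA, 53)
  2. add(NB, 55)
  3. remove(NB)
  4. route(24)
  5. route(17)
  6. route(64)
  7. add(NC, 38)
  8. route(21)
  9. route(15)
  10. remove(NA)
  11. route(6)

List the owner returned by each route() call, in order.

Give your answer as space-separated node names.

Answer: NA NA NA NC NC NC

Derivation:
Op 1: add NA@53 -> ring=[53:NA]
Op 2: add NB@55 -> ring=[53:NA,55:NB]
Op 3: remove NB -> ring=[53:NA]
Op 4: route key 24: smallest pos >= 24 is 53 -> NA
Op 5: route key 17: smallest pos >= 17 is 53 -> NA
Op 6: route key 64: none >= 64, wrap to smallest pos 53 -> NA
Op 7: add NC@38 -> ring=[38:NC,53:NA]
Op 8: route key 21: smallest pos >= 21 is 38 -> NC
Op 9: route key 15: smallest pos >= 15 is 38 -> NC
Op 10: remove NA -> ring=[38:NC]
Op 11: route key 6: smallest pos >= 6 is 38 -> NC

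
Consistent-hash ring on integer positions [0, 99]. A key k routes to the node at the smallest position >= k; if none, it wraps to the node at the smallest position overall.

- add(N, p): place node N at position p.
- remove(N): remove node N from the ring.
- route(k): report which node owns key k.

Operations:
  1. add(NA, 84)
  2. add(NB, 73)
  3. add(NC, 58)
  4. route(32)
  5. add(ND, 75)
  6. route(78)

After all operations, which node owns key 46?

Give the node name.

Answer: NC

Derivation:
Op 1: add NA@84 -> ring=[84:NA]
Op 2: add NB@73 -> ring=[73:NB,84:NA]
Op 3: add NC@58 -> ring=[58:NC,73:NB,84:NA]
Op 4: route key 32: smallest pos >= 32 is 58 -> NC
Op 5: add ND@75 -> ring=[58:NC,73:NB,75:ND,84:NA]
Op 6: route key 78: smallest pos >= 78 is 84 -> NA
Final route key 46: smallest pos >= 46 is 58 -> NC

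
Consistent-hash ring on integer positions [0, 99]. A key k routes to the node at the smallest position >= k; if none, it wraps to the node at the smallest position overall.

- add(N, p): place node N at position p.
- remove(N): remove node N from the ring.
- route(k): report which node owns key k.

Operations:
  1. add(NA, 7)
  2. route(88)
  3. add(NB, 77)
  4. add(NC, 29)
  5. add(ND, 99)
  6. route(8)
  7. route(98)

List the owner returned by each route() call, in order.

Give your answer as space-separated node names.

Answer: NA NC ND

Derivation:
Op 1: add NA@7 -> ring=[7:NA]
Op 2: route key 88: none >= 88, wrap to smallest pos 7 -> NA
Op 3: add NB@77 -> ring=[7:NA,77:NB]
Op 4: add NC@29 -> ring=[7:NA,29:NC,77:NB]
Op 5: add ND@99 -> ring=[7:NA,29:NC,77:NB,99:ND]
Op 6: route key 8: smallest pos >= 8 is 29 -> NC
Op 7: route key 98: smallest pos >= 98 is 99 -> ND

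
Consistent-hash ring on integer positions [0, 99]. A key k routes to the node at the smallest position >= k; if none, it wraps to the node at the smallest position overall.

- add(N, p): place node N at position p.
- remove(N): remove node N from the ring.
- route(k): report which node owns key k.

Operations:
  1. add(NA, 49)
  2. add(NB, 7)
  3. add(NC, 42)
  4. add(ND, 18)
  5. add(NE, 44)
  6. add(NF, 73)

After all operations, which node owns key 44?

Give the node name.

Answer: NE

Derivation:
Op 1: add NA@49 -> ring=[49:NA]
Op 2: add NB@7 -> ring=[7:NB,49:NA]
Op 3: add NC@42 -> ring=[7:NB,42:NC,49:NA]
Op 4: add ND@18 -> ring=[7:NB,18:ND,42:NC,49:NA]
Op 5: add NE@44 -> ring=[7:NB,18:ND,42:NC,44:NE,49:NA]
Op 6: add NF@73 -> ring=[7:NB,18:ND,42:NC,44:NE,49:NA,73:NF]
Final route key 44: smallest pos >= 44 is 44 -> NE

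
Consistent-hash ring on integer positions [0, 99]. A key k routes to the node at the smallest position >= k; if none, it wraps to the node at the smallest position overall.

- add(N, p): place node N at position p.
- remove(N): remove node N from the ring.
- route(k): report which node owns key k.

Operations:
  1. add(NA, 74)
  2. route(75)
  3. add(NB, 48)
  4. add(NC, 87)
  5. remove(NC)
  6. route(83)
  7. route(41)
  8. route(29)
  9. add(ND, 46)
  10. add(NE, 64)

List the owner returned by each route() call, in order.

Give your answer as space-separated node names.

Op 1: add NA@74 -> ring=[74:NA]
Op 2: route key 75: none >= 75, wrap to smallest pos 74 -> NA
Op 3: add NB@48 -> ring=[48:NB,74:NA]
Op 4: add NC@87 -> ring=[48:NB,74:NA,87:NC]
Op 5: remove NC -> ring=[48:NB,74:NA]
Op 6: route key 83: none >= 83, wrap to smallest pos 48 -> NB
Op 7: route key 41: smallest pos >= 41 is 48 -> NB
Op 8: route key 29: smallest pos >= 29 is 48 -> NB
Op 9: add ND@46 -> ring=[46:ND,48:NB,74:NA]
Op 10: add NE@64 -> ring=[46:ND,48:NB,64:NE,74:NA]

Answer: NA NB NB NB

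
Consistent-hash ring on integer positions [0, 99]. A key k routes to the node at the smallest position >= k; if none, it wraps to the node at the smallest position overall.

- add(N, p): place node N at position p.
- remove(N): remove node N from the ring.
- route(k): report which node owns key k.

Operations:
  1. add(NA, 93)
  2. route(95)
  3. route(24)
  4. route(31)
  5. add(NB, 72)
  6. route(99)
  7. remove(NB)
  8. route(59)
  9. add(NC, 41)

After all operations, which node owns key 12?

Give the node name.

Answer: NC

Derivation:
Op 1: add NA@93 -> ring=[93:NA]
Op 2: route key 95: none >= 95, wrap to smallest pos 93 -> NA
Op 3: route key 24: smallest pos >= 24 is 93 -> NA
Op 4: route key 31: smallest pos >= 31 is 93 -> NA
Op 5: add NB@72 -> ring=[72:NB,93:NA]
Op 6: route key 99: none >= 99, wrap to smallest pos 72 -> NB
Op 7: remove NB -> ring=[93:NA]
Op 8: route key 59: smallest pos >= 59 is 93 -> NA
Op 9: add NC@41 -> ring=[41:NC,93:NA]
Final route key 12: smallest pos >= 12 is 41 -> NC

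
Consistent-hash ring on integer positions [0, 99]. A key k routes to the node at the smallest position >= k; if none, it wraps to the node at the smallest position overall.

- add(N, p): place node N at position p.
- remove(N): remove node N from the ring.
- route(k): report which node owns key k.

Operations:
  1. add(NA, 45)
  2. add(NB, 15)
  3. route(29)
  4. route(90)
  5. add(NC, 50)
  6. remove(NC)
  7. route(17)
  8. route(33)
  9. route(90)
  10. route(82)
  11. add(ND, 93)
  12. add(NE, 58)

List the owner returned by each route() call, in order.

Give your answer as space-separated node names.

Answer: NA NB NA NA NB NB

Derivation:
Op 1: add NA@45 -> ring=[45:NA]
Op 2: add NB@15 -> ring=[15:NB,45:NA]
Op 3: route key 29: smallest pos >= 29 is 45 -> NA
Op 4: route key 90: none >= 90, wrap to smallest pos 15 -> NB
Op 5: add NC@50 -> ring=[15:NB,45:NA,50:NC]
Op 6: remove NC -> ring=[15:NB,45:NA]
Op 7: route key 17: smallest pos >= 17 is 45 -> NA
Op 8: route key 33: smallest pos >= 33 is 45 -> NA
Op 9: route key 90: none >= 90, wrap to smallest pos 15 -> NB
Op 10: route key 82: none >= 82, wrap to smallest pos 15 -> NB
Op 11: add ND@93 -> ring=[15:NB,45:NA,93:ND]
Op 12: add NE@58 -> ring=[15:NB,45:NA,58:NE,93:ND]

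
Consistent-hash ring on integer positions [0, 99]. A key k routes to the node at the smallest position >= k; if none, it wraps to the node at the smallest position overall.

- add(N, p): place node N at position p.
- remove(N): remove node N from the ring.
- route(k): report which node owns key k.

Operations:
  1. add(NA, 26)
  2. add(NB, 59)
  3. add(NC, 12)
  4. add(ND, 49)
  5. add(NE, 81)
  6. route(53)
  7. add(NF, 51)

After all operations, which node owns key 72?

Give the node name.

Answer: NE

Derivation:
Op 1: add NA@26 -> ring=[26:NA]
Op 2: add NB@59 -> ring=[26:NA,59:NB]
Op 3: add NC@12 -> ring=[12:NC,26:NA,59:NB]
Op 4: add ND@49 -> ring=[12:NC,26:NA,49:ND,59:NB]
Op 5: add NE@81 -> ring=[12:NC,26:NA,49:ND,59:NB,81:NE]
Op 6: route key 53: smallest pos >= 53 is 59 -> NB
Op 7: add NF@51 -> ring=[12:NC,26:NA,49:ND,51:NF,59:NB,81:NE]
Final route key 72: smallest pos >= 72 is 81 -> NE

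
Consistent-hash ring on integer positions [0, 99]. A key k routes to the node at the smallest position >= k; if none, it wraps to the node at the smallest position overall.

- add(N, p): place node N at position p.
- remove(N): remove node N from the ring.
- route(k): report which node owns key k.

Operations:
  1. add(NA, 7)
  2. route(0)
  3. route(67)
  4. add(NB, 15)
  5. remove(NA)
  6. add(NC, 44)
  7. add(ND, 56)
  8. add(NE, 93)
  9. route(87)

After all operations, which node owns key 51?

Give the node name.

Answer: ND

Derivation:
Op 1: add NA@7 -> ring=[7:NA]
Op 2: route key 0: smallest pos >= 0 is 7 -> NA
Op 3: route key 67: none >= 67, wrap to smallest pos 7 -> NA
Op 4: add NB@15 -> ring=[7:NA,15:NB]
Op 5: remove NA -> ring=[15:NB]
Op 6: add NC@44 -> ring=[15:NB,44:NC]
Op 7: add ND@56 -> ring=[15:NB,44:NC,56:ND]
Op 8: add NE@93 -> ring=[15:NB,44:NC,56:ND,93:NE]
Op 9: route key 87: smallest pos >= 87 is 93 -> NE
Final route key 51: smallest pos >= 51 is 56 -> ND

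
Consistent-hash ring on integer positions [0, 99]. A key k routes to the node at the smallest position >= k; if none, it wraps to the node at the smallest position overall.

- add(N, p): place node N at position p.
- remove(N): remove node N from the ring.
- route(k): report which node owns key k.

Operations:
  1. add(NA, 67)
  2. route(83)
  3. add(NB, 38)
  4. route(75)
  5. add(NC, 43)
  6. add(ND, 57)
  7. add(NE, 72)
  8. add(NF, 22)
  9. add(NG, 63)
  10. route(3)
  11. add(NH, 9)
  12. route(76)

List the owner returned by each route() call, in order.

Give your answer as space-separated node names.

Answer: NA NB NF NH

Derivation:
Op 1: add NA@67 -> ring=[67:NA]
Op 2: route key 83: none >= 83, wrap to smallest pos 67 -> NA
Op 3: add NB@38 -> ring=[38:NB,67:NA]
Op 4: route key 75: none >= 75, wrap to smallest pos 38 -> NB
Op 5: add NC@43 -> ring=[38:NB,43:NC,67:NA]
Op 6: add ND@57 -> ring=[38:NB,43:NC,57:ND,67:NA]
Op 7: add NE@72 -> ring=[38:NB,43:NC,57:ND,67:NA,72:NE]
Op 8: add NF@22 -> ring=[22:NF,38:NB,43:NC,57:ND,67:NA,72:NE]
Op 9: add NG@63 -> ring=[22:NF,38:NB,43:NC,57:ND,63:NG,67:NA,72:NE]
Op 10: route key 3: smallest pos >= 3 is 22 -> NF
Op 11: add NH@9 -> ring=[9:NH,22:NF,38:NB,43:NC,57:ND,63:NG,67:NA,72:NE]
Op 12: route key 76: none >= 76, wrap to smallest pos 9 -> NH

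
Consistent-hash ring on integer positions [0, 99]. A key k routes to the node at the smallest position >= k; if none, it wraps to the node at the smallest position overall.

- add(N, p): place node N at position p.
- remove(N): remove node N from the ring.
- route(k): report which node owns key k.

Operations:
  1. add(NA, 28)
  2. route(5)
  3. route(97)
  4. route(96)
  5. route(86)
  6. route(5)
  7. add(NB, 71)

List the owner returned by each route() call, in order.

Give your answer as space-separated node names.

Op 1: add NA@28 -> ring=[28:NA]
Op 2: route key 5: smallest pos >= 5 is 28 -> NA
Op 3: route key 97: none >= 97, wrap to smallest pos 28 -> NA
Op 4: route key 96: none >= 96, wrap to smallest pos 28 -> NA
Op 5: route key 86: none >= 86, wrap to smallest pos 28 -> NA
Op 6: route key 5: smallest pos >= 5 is 28 -> NA
Op 7: add NB@71 -> ring=[28:NA,71:NB]

Answer: NA NA NA NA NA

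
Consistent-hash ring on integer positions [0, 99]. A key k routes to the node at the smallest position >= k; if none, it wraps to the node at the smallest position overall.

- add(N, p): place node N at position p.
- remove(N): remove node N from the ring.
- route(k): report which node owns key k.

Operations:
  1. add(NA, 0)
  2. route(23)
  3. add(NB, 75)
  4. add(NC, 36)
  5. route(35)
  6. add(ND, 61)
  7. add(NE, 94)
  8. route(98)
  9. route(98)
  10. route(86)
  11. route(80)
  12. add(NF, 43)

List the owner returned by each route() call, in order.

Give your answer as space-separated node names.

Answer: NA NC NA NA NE NE

Derivation:
Op 1: add NA@0 -> ring=[0:NA]
Op 2: route key 23: none >= 23, wrap to smallest pos 0 -> NA
Op 3: add NB@75 -> ring=[0:NA,75:NB]
Op 4: add NC@36 -> ring=[0:NA,36:NC,75:NB]
Op 5: route key 35: smallest pos >= 35 is 36 -> NC
Op 6: add ND@61 -> ring=[0:NA,36:NC,61:ND,75:NB]
Op 7: add NE@94 -> ring=[0:NA,36:NC,61:ND,75:NB,94:NE]
Op 8: route key 98: none >= 98, wrap to smallest pos 0 -> NA
Op 9: route key 98: none >= 98, wrap to smallest pos 0 -> NA
Op 10: route key 86: smallest pos >= 86 is 94 -> NE
Op 11: route key 80: smallest pos >= 80 is 94 -> NE
Op 12: add NF@43 -> ring=[0:NA,36:NC,43:NF,61:ND,75:NB,94:NE]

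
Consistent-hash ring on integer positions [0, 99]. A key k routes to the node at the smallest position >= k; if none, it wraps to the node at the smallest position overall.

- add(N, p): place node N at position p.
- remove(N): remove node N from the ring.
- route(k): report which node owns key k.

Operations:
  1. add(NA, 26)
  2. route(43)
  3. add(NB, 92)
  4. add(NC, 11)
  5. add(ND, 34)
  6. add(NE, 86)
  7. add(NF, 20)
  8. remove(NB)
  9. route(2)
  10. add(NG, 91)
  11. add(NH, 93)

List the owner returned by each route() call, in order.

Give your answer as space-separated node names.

Answer: NA NC

Derivation:
Op 1: add NA@26 -> ring=[26:NA]
Op 2: route key 43: none >= 43, wrap to smallest pos 26 -> NA
Op 3: add NB@92 -> ring=[26:NA,92:NB]
Op 4: add NC@11 -> ring=[11:NC,26:NA,92:NB]
Op 5: add ND@34 -> ring=[11:NC,26:NA,34:ND,92:NB]
Op 6: add NE@86 -> ring=[11:NC,26:NA,34:ND,86:NE,92:NB]
Op 7: add NF@20 -> ring=[11:NC,20:NF,26:NA,34:ND,86:NE,92:NB]
Op 8: remove NB -> ring=[11:NC,20:NF,26:NA,34:ND,86:NE]
Op 9: route key 2: smallest pos >= 2 is 11 -> NC
Op 10: add NG@91 -> ring=[11:NC,20:NF,26:NA,34:ND,86:NE,91:NG]
Op 11: add NH@93 -> ring=[11:NC,20:NF,26:NA,34:ND,86:NE,91:NG,93:NH]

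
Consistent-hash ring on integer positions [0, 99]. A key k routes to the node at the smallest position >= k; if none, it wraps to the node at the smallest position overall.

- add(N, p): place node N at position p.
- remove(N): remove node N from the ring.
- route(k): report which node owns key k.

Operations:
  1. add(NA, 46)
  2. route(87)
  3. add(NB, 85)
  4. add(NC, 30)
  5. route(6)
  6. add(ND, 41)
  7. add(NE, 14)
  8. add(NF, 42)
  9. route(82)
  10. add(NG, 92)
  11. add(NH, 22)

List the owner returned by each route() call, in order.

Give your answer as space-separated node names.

Op 1: add NA@46 -> ring=[46:NA]
Op 2: route key 87: none >= 87, wrap to smallest pos 46 -> NA
Op 3: add NB@85 -> ring=[46:NA,85:NB]
Op 4: add NC@30 -> ring=[30:NC,46:NA,85:NB]
Op 5: route key 6: smallest pos >= 6 is 30 -> NC
Op 6: add ND@41 -> ring=[30:NC,41:ND,46:NA,85:NB]
Op 7: add NE@14 -> ring=[14:NE,30:NC,41:ND,46:NA,85:NB]
Op 8: add NF@42 -> ring=[14:NE,30:NC,41:ND,42:NF,46:NA,85:NB]
Op 9: route key 82: smallest pos >= 82 is 85 -> NB
Op 10: add NG@92 -> ring=[14:NE,30:NC,41:ND,42:NF,46:NA,85:NB,92:NG]
Op 11: add NH@22 -> ring=[14:NE,22:NH,30:NC,41:ND,42:NF,46:NA,85:NB,92:NG]

Answer: NA NC NB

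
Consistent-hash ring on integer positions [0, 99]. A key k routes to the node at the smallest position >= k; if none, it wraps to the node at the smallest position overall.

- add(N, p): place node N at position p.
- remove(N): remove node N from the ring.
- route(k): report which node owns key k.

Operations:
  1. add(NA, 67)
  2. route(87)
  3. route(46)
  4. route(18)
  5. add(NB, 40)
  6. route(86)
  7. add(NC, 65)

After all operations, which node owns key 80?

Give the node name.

Answer: NB

Derivation:
Op 1: add NA@67 -> ring=[67:NA]
Op 2: route key 87: none >= 87, wrap to smallest pos 67 -> NA
Op 3: route key 46: smallest pos >= 46 is 67 -> NA
Op 4: route key 18: smallest pos >= 18 is 67 -> NA
Op 5: add NB@40 -> ring=[40:NB,67:NA]
Op 6: route key 86: none >= 86, wrap to smallest pos 40 -> NB
Op 7: add NC@65 -> ring=[40:NB,65:NC,67:NA]
Final route key 80: none >= 80, wrap to smallest pos 40 -> NB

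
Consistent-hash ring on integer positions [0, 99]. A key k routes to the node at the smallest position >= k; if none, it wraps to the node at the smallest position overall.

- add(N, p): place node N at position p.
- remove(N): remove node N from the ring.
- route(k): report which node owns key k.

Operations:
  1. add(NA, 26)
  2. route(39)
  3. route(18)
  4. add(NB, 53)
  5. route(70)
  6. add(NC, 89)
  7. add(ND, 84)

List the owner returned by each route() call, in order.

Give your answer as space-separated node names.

Op 1: add NA@26 -> ring=[26:NA]
Op 2: route key 39: none >= 39, wrap to smallest pos 26 -> NA
Op 3: route key 18: smallest pos >= 18 is 26 -> NA
Op 4: add NB@53 -> ring=[26:NA,53:NB]
Op 5: route key 70: none >= 70, wrap to smallest pos 26 -> NA
Op 6: add NC@89 -> ring=[26:NA,53:NB,89:NC]
Op 7: add ND@84 -> ring=[26:NA,53:NB,84:ND,89:NC]

Answer: NA NA NA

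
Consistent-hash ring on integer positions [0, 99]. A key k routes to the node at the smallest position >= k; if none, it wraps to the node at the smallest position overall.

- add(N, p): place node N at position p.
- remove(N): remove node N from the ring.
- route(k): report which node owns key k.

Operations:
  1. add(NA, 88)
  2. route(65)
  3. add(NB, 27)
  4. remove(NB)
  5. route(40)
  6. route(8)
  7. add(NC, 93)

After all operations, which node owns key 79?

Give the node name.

Op 1: add NA@88 -> ring=[88:NA]
Op 2: route key 65: smallest pos >= 65 is 88 -> NA
Op 3: add NB@27 -> ring=[27:NB,88:NA]
Op 4: remove NB -> ring=[88:NA]
Op 5: route key 40: smallest pos >= 40 is 88 -> NA
Op 6: route key 8: smallest pos >= 8 is 88 -> NA
Op 7: add NC@93 -> ring=[88:NA,93:NC]
Final route key 79: smallest pos >= 79 is 88 -> NA

Answer: NA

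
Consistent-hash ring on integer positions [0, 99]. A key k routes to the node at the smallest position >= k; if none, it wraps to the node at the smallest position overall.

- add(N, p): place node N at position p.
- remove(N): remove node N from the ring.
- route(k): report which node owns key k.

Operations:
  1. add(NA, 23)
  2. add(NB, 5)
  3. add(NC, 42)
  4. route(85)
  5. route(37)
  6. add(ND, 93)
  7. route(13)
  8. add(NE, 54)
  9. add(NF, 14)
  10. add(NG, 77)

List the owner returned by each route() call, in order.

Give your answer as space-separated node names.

Answer: NB NC NA

Derivation:
Op 1: add NA@23 -> ring=[23:NA]
Op 2: add NB@5 -> ring=[5:NB,23:NA]
Op 3: add NC@42 -> ring=[5:NB,23:NA,42:NC]
Op 4: route key 85: none >= 85, wrap to smallest pos 5 -> NB
Op 5: route key 37: smallest pos >= 37 is 42 -> NC
Op 6: add ND@93 -> ring=[5:NB,23:NA,42:NC,93:ND]
Op 7: route key 13: smallest pos >= 13 is 23 -> NA
Op 8: add NE@54 -> ring=[5:NB,23:NA,42:NC,54:NE,93:ND]
Op 9: add NF@14 -> ring=[5:NB,14:NF,23:NA,42:NC,54:NE,93:ND]
Op 10: add NG@77 -> ring=[5:NB,14:NF,23:NA,42:NC,54:NE,77:NG,93:ND]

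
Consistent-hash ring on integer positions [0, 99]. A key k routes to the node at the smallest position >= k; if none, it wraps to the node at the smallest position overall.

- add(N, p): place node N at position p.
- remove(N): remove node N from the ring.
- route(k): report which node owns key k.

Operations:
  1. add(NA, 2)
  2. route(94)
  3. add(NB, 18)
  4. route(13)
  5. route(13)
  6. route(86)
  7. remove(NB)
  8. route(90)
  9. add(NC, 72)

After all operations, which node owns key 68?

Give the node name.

Op 1: add NA@2 -> ring=[2:NA]
Op 2: route key 94: none >= 94, wrap to smallest pos 2 -> NA
Op 3: add NB@18 -> ring=[2:NA,18:NB]
Op 4: route key 13: smallest pos >= 13 is 18 -> NB
Op 5: route key 13: smallest pos >= 13 is 18 -> NB
Op 6: route key 86: none >= 86, wrap to smallest pos 2 -> NA
Op 7: remove NB -> ring=[2:NA]
Op 8: route key 90: none >= 90, wrap to smallest pos 2 -> NA
Op 9: add NC@72 -> ring=[2:NA,72:NC]
Final route key 68: smallest pos >= 68 is 72 -> NC

Answer: NC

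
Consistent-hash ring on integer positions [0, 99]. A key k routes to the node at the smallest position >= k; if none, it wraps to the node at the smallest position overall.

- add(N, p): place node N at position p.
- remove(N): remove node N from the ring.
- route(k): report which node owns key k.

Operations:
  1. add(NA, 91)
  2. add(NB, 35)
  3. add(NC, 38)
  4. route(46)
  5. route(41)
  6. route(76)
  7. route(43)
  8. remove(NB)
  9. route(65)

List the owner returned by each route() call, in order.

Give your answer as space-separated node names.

Op 1: add NA@91 -> ring=[91:NA]
Op 2: add NB@35 -> ring=[35:NB,91:NA]
Op 3: add NC@38 -> ring=[35:NB,38:NC,91:NA]
Op 4: route key 46: smallest pos >= 46 is 91 -> NA
Op 5: route key 41: smallest pos >= 41 is 91 -> NA
Op 6: route key 76: smallest pos >= 76 is 91 -> NA
Op 7: route key 43: smallest pos >= 43 is 91 -> NA
Op 8: remove NB -> ring=[38:NC,91:NA]
Op 9: route key 65: smallest pos >= 65 is 91 -> NA

Answer: NA NA NA NA NA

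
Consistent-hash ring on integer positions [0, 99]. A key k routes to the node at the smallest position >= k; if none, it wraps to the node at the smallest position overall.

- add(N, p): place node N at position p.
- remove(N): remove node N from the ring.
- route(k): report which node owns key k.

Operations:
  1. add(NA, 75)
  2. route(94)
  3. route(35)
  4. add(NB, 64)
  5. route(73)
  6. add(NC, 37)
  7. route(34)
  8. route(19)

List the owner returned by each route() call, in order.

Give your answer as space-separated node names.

Op 1: add NA@75 -> ring=[75:NA]
Op 2: route key 94: none >= 94, wrap to smallest pos 75 -> NA
Op 3: route key 35: smallest pos >= 35 is 75 -> NA
Op 4: add NB@64 -> ring=[64:NB,75:NA]
Op 5: route key 73: smallest pos >= 73 is 75 -> NA
Op 6: add NC@37 -> ring=[37:NC,64:NB,75:NA]
Op 7: route key 34: smallest pos >= 34 is 37 -> NC
Op 8: route key 19: smallest pos >= 19 is 37 -> NC

Answer: NA NA NA NC NC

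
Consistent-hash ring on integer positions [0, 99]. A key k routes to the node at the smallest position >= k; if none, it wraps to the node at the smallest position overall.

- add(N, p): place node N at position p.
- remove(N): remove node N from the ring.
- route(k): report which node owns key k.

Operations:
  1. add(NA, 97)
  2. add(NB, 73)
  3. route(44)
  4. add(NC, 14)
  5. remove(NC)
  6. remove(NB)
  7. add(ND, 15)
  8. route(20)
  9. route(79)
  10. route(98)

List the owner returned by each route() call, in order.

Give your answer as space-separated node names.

Answer: NB NA NA ND

Derivation:
Op 1: add NA@97 -> ring=[97:NA]
Op 2: add NB@73 -> ring=[73:NB,97:NA]
Op 3: route key 44: smallest pos >= 44 is 73 -> NB
Op 4: add NC@14 -> ring=[14:NC,73:NB,97:NA]
Op 5: remove NC -> ring=[73:NB,97:NA]
Op 6: remove NB -> ring=[97:NA]
Op 7: add ND@15 -> ring=[15:ND,97:NA]
Op 8: route key 20: smallest pos >= 20 is 97 -> NA
Op 9: route key 79: smallest pos >= 79 is 97 -> NA
Op 10: route key 98: none >= 98, wrap to smallest pos 15 -> ND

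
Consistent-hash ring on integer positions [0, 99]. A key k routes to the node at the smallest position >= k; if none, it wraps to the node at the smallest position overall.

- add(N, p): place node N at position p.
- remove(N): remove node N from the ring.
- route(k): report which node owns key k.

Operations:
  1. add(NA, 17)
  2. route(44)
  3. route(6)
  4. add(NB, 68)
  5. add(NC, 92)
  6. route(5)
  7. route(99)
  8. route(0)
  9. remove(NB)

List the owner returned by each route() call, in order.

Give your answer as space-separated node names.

Op 1: add NA@17 -> ring=[17:NA]
Op 2: route key 44: none >= 44, wrap to smallest pos 17 -> NA
Op 3: route key 6: smallest pos >= 6 is 17 -> NA
Op 4: add NB@68 -> ring=[17:NA,68:NB]
Op 5: add NC@92 -> ring=[17:NA,68:NB,92:NC]
Op 6: route key 5: smallest pos >= 5 is 17 -> NA
Op 7: route key 99: none >= 99, wrap to smallest pos 17 -> NA
Op 8: route key 0: smallest pos >= 0 is 17 -> NA
Op 9: remove NB -> ring=[17:NA,92:NC]

Answer: NA NA NA NA NA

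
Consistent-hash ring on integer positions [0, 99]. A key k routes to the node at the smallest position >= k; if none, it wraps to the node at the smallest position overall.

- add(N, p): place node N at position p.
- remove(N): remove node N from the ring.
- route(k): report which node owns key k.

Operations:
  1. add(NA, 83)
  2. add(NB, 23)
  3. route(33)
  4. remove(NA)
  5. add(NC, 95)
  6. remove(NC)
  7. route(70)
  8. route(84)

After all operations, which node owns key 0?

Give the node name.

Op 1: add NA@83 -> ring=[83:NA]
Op 2: add NB@23 -> ring=[23:NB,83:NA]
Op 3: route key 33: smallest pos >= 33 is 83 -> NA
Op 4: remove NA -> ring=[23:NB]
Op 5: add NC@95 -> ring=[23:NB,95:NC]
Op 6: remove NC -> ring=[23:NB]
Op 7: route key 70: none >= 70, wrap to smallest pos 23 -> NB
Op 8: route key 84: none >= 84, wrap to smallest pos 23 -> NB
Final route key 0: smallest pos >= 0 is 23 -> NB

Answer: NB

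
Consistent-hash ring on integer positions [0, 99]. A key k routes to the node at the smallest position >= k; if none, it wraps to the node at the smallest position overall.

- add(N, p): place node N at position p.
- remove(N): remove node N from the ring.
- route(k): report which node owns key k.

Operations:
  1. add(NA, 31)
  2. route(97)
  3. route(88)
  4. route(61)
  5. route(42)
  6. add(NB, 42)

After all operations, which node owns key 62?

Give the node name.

Op 1: add NA@31 -> ring=[31:NA]
Op 2: route key 97: none >= 97, wrap to smallest pos 31 -> NA
Op 3: route key 88: none >= 88, wrap to smallest pos 31 -> NA
Op 4: route key 61: none >= 61, wrap to smallest pos 31 -> NA
Op 5: route key 42: none >= 42, wrap to smallest pos 31 -> NA
Op 6: add NB@42 -> ring=[31:NA,42:NB]
Final route key 62: none >= 62, wrap to smallest pos 31 -> NA

Answer: NA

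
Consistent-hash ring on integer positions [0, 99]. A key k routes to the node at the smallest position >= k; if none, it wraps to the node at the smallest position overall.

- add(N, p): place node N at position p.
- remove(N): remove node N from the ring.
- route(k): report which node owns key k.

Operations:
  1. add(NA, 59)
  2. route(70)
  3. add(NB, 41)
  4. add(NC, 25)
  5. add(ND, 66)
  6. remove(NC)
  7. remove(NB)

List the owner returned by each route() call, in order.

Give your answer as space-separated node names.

Op 1: add NA@59 -> ring=[59:NA]
Op 2: route key 70: none >= 70, wrap to smallest pos 59 -> NA
Op 3: add NB@41 -> ring=[41:NB,59:NA]
Op 4: add NC@25 -> ring=[25:NC,41:NB,59:NA]
Op 5: add ND@66 -> ring=[25:NC,41:NB,59:NA,66:ND]
Op 6: remove NC -> ring=[41:NB,59:NA,66:ND]
Op 7: remove NB -> ring=[59:NA,66:ND]

Answer: NA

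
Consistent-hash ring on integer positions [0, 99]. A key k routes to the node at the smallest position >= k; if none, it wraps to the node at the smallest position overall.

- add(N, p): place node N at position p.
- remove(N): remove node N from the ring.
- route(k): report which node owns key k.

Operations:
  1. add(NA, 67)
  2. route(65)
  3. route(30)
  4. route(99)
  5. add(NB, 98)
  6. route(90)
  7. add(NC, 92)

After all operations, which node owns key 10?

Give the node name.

Answer: NA

Derivation:
Op 1: add NA@67 -> ring=[67:NA]
Op 2: route key 65: smallest pos >= 65 is 67 -> NA
Op 3: route key 30: smallest pos >= 30 is 67 -> NA
Op 4: route key 99: none >= 99, wrap to smallest pos 67 -> NA
Op 5: add NB@98 -> ring=[67:NA,98:NB]
Op 6: route key 90: smallest pos >= 90 is 98 -> NB
Op 7: add NC@92 -> ring=[67:NA,92:NC,98:NB]
Final route key 10: smallest pos >= 10 is 67 -> NA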